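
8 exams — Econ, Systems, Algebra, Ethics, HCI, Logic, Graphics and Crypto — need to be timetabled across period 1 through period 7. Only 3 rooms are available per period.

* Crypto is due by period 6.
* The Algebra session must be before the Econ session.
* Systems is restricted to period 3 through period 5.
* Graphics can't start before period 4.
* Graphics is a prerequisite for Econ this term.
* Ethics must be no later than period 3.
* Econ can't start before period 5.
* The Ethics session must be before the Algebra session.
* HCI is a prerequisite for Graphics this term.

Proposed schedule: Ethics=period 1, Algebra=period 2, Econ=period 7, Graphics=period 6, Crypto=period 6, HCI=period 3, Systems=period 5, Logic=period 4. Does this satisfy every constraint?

Yes

Systems is restricted to period 3 through period 5 — holds.
The Ethics session must be before the Algebra session — holds.
Only 3 rooms are available per period — holds.
Graphics can't start before period 4 — holds.
The Algebra session must be before the Econ session — holds.
Graphics is a prerequisite for Econ this term — holds.
HCI is a prerequisite for Graphics this term — holds.
Ethics must be no later than period 3 — holds.
Crypto is due by period 6 — holds.
Econ can't start before period 5 — holds.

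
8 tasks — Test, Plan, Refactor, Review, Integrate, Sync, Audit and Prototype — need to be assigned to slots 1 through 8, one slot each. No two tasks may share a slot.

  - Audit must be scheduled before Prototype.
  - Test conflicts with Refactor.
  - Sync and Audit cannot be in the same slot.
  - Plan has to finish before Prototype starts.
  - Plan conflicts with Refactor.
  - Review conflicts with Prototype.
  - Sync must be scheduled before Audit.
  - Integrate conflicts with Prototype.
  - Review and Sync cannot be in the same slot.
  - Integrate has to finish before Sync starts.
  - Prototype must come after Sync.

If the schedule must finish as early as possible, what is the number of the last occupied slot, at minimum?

The precedence chain requires at least 4 distinct slots.
With at most 1 per slot and 8 tasks, at least 8 slots are needed.
8 works (last occupied slot: 8): for example Test -> 6, Audit -> 3, Sync -> 2, Refactor -> 7, Integrate -> 1, Prototype -> 5, Review -> 8, Plan -> 4.

slot 8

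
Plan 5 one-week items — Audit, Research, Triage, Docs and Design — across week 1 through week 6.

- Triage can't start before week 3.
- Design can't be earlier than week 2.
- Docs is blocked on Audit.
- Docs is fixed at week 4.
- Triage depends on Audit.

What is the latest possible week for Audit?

Downstream work caps Audit at week 3.
Audit at week 3 is achievable: Design -> week 2; Research -> week 1; Triage -> week 4; Docs -> week 4; Audit -> week 3.

week 3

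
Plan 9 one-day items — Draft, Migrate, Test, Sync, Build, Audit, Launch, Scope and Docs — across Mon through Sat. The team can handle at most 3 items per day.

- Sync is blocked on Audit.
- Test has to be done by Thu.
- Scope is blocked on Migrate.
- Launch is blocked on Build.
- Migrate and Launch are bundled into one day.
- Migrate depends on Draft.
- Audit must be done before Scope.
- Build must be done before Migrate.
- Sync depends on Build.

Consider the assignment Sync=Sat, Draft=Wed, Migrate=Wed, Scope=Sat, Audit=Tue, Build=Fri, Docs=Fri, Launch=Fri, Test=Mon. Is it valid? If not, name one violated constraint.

Migrate depends on Draft — violated.
Audit must be done before Scope — holds.
Scope is blocked on Migrate — holds.
Migrate and Launch are bundled into one day — violated.
Sync is blocked on Audit — holds.
Build must be done before Migrate — violated.
Sync depends on Build — holds.
Test has to be done by Thu — holds.
Launch is blocked on Build — violated.
The team can handle at most 3 items per day — holds.

No — it violates: Build must be done before Migrate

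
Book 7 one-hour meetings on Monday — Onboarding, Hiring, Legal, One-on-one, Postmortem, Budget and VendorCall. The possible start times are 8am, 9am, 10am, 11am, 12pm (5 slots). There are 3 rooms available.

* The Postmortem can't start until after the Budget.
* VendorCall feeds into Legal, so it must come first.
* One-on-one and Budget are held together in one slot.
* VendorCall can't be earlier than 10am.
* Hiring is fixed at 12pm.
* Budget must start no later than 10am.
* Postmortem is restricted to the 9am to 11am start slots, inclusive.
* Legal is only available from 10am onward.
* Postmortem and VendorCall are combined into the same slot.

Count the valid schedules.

35

Splitting on Onboarding: it can be 8am (7), 9am (7), 10am (7), 11am (7), 12pm (7). Listing each branch's schedules as (Hiring, Legal, One-on-one, Postmortem, Budget, VendorCall):
Onboarding=8am: (12pm,11am,8am,10am,8am,10am) (12pm,11am,9am,10am,9am,10am) (12pm,12pm,8am,10am,8am,10am) (12pm,12pm,8am,11am,8am,11am) (12pm,12pm,9am,10am,9am,10am) (12pm,12pm,9am,11am,9am,11am) (12pm,12pm,10am,11am,10am,11am) — 7.
Onboarding=9am: (12pm,11am,8am,10am,8am,10am) (12pm,11am,9am,10am,9am,10am) (12pm,12pm,8am,10am,8am,10am) (12pm,12pm,8am,11am,8am,11am) (12pm,12pm,9am,10am,9am,10am) (12pm,12pm,9am,11am,9am,11am) (12pm,12pm,10am,11am,10am,11am) — 7.
Onboarding=10am: (12pm,11am,8am,10am,8am,10am) (12pm,11am,9am,10am,9am,10am) (12pm,12pm,8am,10am,8am,10am) (12pm,12pm,8am,11am,8am,11am) (12pm,12pm,9am,10am,9am,10am) (12pm,12pm,9am,11am,9am,11am) (12pm,12pm,10am,11am,10am,11am) — 7.
Onboarding=11am: (12pm,11am,8am,10am,8am,10am) (12pm,11am,9am,10am,9am,10am) (12pm,12pm,8am,10am,8am,10am) (12pm,12pm,8am,11am,8am,11am) (12pm,12pm,9am,10am,9am,10am) (12pm,12pm,9am,11am,9am,11am) (12pm,12pm,10am,11am,10am,11am) — 7.
Onboarding=12pm: (12pm,11am,8am,10am,8am,10am) (12pm,11am,9am,10am,9am,10am) (12pm,12pm,8am,10am,8am,10am) (12pm,12pm,8am,11am,8am,11am) (12pm,12pm,9am,10am,9am,10am) (12pm,12pm,9am,11am,9am,11am) (12pm,12pm,10am,11am,10am,11am) — 7.
Summing: 7 + 7 + 7 + 7 + 7 = 35.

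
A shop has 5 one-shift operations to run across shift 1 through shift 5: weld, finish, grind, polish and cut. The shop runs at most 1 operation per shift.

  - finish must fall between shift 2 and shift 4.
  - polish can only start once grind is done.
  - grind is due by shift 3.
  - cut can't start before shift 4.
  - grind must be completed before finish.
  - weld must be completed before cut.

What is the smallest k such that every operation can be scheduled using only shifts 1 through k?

5 shifts

The precedence chain requires at least 2 distinct shifts.
With at most 1 per shift and 5 operations, at least 5 shifts are needed.
cut can't be placed before shift 4, so the schedule must run through at least shift 4.
5 works (last occupied shift: shift 5): for example polish in shift 5, finish in shift 2, cut in shift 4, weld in shift 3, grind in shift 1.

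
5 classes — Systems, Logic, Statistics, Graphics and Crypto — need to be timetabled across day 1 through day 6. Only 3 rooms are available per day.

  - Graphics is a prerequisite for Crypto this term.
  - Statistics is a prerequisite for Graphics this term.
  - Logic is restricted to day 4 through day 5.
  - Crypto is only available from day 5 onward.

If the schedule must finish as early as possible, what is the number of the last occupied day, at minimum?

The precedence chain requires at least 3 distinct days.
With at most 3 per day and 5 classes, at least 2 days are needed.
Crypto can't be placed before day 5, so the schedule must run through at least day 5.
5 works (last occupied day: day 5): for example Crypto in day 5, Systems in day 1, Statistics in day 1, Logic in day 4, Graphics in day 2.

5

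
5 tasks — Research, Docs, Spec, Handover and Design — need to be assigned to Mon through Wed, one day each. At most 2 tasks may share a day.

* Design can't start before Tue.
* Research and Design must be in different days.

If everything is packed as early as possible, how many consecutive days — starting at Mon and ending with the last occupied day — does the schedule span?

3 days

With at most 2 per day and 5 tasks, at least 3 days are needed.
Design can't be placed before Tue — that is day 2 counting from Mon — so the schedule must run through at least 2 days.
3 works (last occupied day: Wed): for example Spec -> Tue; Docs -> Mon; Design -> Tue; Research -> Mon; Handover -> Wed.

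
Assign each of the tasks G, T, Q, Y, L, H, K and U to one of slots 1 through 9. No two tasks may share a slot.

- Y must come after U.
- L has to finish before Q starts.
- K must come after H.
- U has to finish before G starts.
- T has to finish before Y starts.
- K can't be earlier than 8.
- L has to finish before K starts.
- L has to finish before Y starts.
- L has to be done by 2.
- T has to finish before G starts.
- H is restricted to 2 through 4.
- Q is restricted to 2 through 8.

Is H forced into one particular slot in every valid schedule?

H can be 2 (e.g. K -> 8, U -> 5, G -> 7, T -> 4, H -> 2, Y -> 6, L -> 1, Q -> 3) or 3 (e.g. Q -> 2, Y -> 6, K -> 8, G -> 7, U -> 5, T -> 4, H -> 3, L -> 1).

No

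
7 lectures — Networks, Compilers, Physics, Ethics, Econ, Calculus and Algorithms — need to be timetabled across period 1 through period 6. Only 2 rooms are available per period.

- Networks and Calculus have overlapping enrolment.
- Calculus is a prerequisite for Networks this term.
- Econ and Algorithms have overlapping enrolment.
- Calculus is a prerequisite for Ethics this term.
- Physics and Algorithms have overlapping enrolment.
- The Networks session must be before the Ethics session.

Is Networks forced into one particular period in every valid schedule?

Networks can be period 2 (e.g. Physics -> period 2, Algorithms -> period 4, Compilers -> period 1, Econ -> period 3, Calculus -> period 1, Networks -> period 2, Ethics -> period 3) or period 3 (e.g. Algorithms=period 3; Compilers=period 1; Physics=period 2; Calculus=period 1; Networks=period 3; Ethics=period 4; Econ=period 2).

No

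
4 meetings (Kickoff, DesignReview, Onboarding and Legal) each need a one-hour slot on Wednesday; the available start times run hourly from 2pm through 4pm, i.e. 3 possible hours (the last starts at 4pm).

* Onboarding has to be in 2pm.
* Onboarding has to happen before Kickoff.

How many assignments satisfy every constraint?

Splitting on Kickoff: it can be 3pm (9), 4pm (9). Listing each branch's schedules as (DesignReview, Onboarding, Legal):
Kickoff=3pm: (2pm,2pm,2pm) (2pm,2pm,3pm) (2pm,2pm,4pm) (3pm,2pm,2pm) (3pm,2pm,3pm) (3pm,2pm,4pm) (4pm,2pm,2pm) (4pm,2pm,3pm) (4pm,2pm,4pm) — 9.
Kickoff=4pm: (2pm,2pm,2pm) (2pm,2pm,3pm) (2pm,2pm,4pm) (3pm,2pm,2pm) (3pm,2pm,3pm) (3pm,2pm,4pm) (4pm,2pm,2pm) (4pm,2pm,3pm) (4pm,2pm,4pm) — 9.
Summing: 9 + 9 = 18.

18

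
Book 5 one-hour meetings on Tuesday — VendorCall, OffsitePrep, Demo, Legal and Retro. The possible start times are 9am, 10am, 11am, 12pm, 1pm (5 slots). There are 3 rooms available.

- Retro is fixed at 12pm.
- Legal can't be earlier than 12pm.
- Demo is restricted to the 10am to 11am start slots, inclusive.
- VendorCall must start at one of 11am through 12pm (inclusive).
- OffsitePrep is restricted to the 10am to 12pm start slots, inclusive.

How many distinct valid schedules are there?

22

Splitting on VendorCall: it can be 11am (12), 12pm (10). Listing each branch's schedules as (OffsitePrep, Demo, Legal, Retro):
VendorCall=11am: (10am,10am,12pm,12pm) (10am,10am,1pm,12pm) (10am,11am,12pm,12pm) (10am,11am,1pm,12pm) (11am,10am,12pm,12pm) (11am,10am,1pm,12pm) (11am,11am,12pm,12pm) (11am,11am,1pm,12pm) (12pm,10am,12pm,12pm) (12pm,10am,1pm,12pm) (12pm,11am,12pm,12pm) (12pm,11am,1pm,12pm) — 12.
VendorCall=12pm: (10am,10am,12pm,12pm) (10am,10am,1pm,12pm) (10am,11am,12pm,12pm) (10am,11am,1pm,12pm) (11am,10am,12pm,12pm) (11am,10am,1pm,12pm) (11am,11am,12pm,12pm) (11am,11am,1pm,12pm) (12pm,10am,1pm,12pm) (12pm,11am,1pm,12pm) — 10.
Summing: 12 + 10 = 22.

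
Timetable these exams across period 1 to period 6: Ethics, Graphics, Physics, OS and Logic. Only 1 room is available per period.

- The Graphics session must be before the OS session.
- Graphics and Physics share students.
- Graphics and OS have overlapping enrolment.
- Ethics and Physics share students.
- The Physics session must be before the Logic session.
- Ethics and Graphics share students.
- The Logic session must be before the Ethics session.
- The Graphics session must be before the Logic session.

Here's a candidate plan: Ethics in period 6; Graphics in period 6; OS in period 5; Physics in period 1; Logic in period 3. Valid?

Invalid. Ethics and Graphics share students.

The Graphics session must be before the Logic session — violated.
The Physics session must be before the Logic session — holds.
The Logic session must be before the Ethics session — holds.
Ethics and Physics share students — holds.
The Graphics session must be before the OS session — violated.
Only 1 room is available per period — violated.
Ethics and Graphics share students — violated.
Graphics and Physics share students — holds.
Graphics and OS have overlapping enrolment — holds.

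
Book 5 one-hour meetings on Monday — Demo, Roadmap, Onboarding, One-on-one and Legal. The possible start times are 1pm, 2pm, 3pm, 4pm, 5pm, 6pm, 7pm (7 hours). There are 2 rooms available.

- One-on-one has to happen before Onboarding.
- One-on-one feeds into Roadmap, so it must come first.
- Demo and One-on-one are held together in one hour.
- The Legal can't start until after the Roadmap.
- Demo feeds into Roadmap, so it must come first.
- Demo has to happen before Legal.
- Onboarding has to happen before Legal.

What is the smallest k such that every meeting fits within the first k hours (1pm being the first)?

The precedence chain requires at least 3 distinct hours.
With at most 2 per hour and 5 meetings, at least 3 hours are needed.
3 works (last occupied hour: 3pm): for example Legal=3pm; Onboarding=2pm; Demo=1pm; One-on-one=1pm; Roadmap=2pm.

3 hours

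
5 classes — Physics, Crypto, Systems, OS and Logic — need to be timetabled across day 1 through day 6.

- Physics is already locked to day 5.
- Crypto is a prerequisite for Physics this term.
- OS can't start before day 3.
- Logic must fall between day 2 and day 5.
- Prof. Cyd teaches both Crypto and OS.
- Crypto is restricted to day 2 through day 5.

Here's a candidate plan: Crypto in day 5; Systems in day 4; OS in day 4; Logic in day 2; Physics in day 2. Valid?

Crypto is restricted to day 2 through day 5 — holds.
Physics is already locked to day 5 — violated.
Crypto is a prerequisite for Physics this term — violated.
Prof. Cyd teaches both Crypto and OS — holds.
Logic must fall between day 2 and day 5 — holds.
OS can't start before day 3 — holds.

Invalid. Crypto is a prerequisite for Physics this term.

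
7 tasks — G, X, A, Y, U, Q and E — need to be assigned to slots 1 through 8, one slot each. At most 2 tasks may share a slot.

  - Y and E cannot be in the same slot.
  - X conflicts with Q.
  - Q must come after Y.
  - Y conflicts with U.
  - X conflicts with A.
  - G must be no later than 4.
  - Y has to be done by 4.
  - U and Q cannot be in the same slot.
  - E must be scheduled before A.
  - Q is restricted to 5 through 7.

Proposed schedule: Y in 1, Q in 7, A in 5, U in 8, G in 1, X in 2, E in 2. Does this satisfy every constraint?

U and Q cannot be in the same slot — holds.
E must be scheduled before A — holds.
Y conflicts with U — holds.
Y has to be done by 4 — holds.
G must be no later than 4 — holds.
X conflicts with A — holds.
Q is restricted to 5 through 7 — holds.
X conflicts with Q — holds.
At most 2 tasks may share a slot — holds.
Q must come after Y — holds.
Y and E cannot be in the same slot — holds.

Yes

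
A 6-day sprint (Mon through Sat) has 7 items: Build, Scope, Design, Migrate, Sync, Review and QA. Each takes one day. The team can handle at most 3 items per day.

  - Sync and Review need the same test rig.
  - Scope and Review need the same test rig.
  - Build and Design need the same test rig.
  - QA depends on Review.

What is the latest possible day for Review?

Fri

Downstream work caps Review at Fri.
Review at Fri is achievable: Scope in Mon; Review in Fri; Build in Mon; Migrate in Mon; Design in Tue; Sync in Tue; QA in Sat.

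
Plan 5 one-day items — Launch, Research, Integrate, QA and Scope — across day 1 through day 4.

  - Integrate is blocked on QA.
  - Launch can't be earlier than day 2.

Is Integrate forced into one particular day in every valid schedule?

No

Integrate can be day 2 (e.g. Launch -> day 2; Scope -> day 1; Research -> day 1; Integrate -> day 2; QA -> day 1) or day 3 (e.g. Research=day 1, Launch=day 2, QA=day 1, Scope=day 1, Integrate=day 3).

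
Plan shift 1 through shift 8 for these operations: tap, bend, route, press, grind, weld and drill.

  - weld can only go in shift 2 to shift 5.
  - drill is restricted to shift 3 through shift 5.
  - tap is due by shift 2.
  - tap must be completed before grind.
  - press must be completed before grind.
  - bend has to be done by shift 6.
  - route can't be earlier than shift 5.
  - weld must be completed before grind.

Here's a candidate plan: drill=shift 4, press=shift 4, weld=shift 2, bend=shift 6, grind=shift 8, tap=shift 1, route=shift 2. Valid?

weld must be completed before grind — holds.
bend has to be done by shift 6 — holds.
route can't be earlier than shift 5 — violated.
tap is due by shift 2 — holds.
drill is restricted to shift 3 through shift 5 — holds.
press must be completed before grind — holds.
tap must be completed before grind — holds.
weld can only go in shift 2 to shift 5 — holds.

No. route can't be earlier than shift 5 is not satisfied.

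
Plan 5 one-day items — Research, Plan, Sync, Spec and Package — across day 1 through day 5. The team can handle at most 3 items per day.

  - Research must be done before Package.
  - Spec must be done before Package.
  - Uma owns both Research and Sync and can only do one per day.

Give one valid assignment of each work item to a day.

Package -> day 2, Plan -> day 1, Sync -> day 2, Spec -> day 1, Research -> day 1

Checking: Spec(day 1) before Package(day 2); Research(day 1) before Package(day 2); Research(day 1) != Sync(day 2); max 3 per day (cap 3).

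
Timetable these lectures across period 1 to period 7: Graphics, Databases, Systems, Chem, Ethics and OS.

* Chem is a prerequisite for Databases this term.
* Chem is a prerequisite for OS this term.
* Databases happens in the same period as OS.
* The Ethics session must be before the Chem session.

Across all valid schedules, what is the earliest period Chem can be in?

period 2

Precedence pushes Chem to at least period 2; downstream work caps Chem at period 6.
Chem at period 2 is achievable: Chem in period 2; Graphics in period 1; OS in period 3; Ethics in period 1; Databases in period 3; Systems in period 1.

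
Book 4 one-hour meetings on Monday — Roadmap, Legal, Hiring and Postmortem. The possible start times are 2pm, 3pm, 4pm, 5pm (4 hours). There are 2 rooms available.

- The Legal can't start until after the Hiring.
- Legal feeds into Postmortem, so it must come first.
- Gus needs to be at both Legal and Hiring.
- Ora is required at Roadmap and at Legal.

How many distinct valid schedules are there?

12

Splitting on Roadmap: it can be 2pm (4), 3pm (2), 4pm (2), 5pm (4). Listing each branch's schedules as (Legal, Hiring, Postmortem):
Roadmap=2pm: (3pm,2pm,4pm) (3pm,2pm,5pm) (4pm,2pm,5pm) (4pm,3pm,5pm) — 4.
Roadmap=3pm: (4pm,2pm,5pm) (4pm,3pm,5pm) — 2.
Roadmap=4pm: (3pm,2pm,4pm) (3pm,2pm,5pm) — 2.
Roadmap=5pm: (3pm,2pm,4pm) (3pm,2pm,5pm) (4pm,2pm,5pm) (4pm,3pm,5pm) — 4.
Summing: 4 + 2 + 2 + 4 = 12.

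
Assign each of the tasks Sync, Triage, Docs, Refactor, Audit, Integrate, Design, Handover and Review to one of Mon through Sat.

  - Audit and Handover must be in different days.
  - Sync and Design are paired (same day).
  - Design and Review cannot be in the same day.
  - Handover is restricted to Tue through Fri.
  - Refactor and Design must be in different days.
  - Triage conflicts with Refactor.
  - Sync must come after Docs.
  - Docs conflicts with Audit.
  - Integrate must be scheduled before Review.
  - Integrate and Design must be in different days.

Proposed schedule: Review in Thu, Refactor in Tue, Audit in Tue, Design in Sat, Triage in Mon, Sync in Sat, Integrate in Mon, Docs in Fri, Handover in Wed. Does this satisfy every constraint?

Yes

Refactor and Design must be in different days — holds.
Integrate must be scheduled before Review — holds.
Triage conflicts with Refactor — holds.
Docs conflicts with Audit — holds.
Design and Review cannot be in the same day — holds.
Sync and Design are paired (same day) — holds.
Sync must come after Docs — holds.
Integrate and Design must be in different days — holds.
Handover is restricted to Tue through Fri — holds.
Audit and Handover must be in different days — holds.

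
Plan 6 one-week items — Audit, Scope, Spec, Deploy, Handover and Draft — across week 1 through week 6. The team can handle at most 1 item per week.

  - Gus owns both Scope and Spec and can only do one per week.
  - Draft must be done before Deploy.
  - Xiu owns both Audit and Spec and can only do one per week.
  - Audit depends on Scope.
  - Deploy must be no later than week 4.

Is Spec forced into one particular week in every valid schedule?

No

Spec can be week 1 (e.g. Draft in week 2, Spec in week 1, Handover in week 6, Scope in week 4, Audit in week 5, Deploy in week 3) or week 2 (e.g. Deploy -> week 3, Scope -> week 4, Handover -> week 6, Audit -> week 5, Draft -> week 1, Spec -> week 2).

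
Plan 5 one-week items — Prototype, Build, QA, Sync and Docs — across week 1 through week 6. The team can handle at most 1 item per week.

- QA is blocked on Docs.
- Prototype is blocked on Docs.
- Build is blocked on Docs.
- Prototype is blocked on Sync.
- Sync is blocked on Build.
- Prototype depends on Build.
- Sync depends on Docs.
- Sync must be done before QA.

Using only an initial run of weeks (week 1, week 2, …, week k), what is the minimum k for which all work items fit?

5

The precedence chain requires at least 4 distinct weeks.
With at most 1 per week and 5 work items, at least 5 weeks are needed.
5 works (last occupied week: week 5): for example Sync=week 3; Docs=week 1; QA=week 5; Prototype=week 4; Build=week 2.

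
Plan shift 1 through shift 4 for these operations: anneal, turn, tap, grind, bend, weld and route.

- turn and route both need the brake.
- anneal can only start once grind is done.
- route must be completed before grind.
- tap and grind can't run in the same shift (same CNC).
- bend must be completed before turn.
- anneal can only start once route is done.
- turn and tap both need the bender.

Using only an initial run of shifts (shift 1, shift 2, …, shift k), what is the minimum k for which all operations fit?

3

The precedence chain requires at least 3 distinct shifts.
3 works (last occupied shift: shift 3): for example weld=shift 1, bend=shift 1, turn=shift 2, route=shift 1, tap=shift 1, anneal=shift 3, grind=shift 2.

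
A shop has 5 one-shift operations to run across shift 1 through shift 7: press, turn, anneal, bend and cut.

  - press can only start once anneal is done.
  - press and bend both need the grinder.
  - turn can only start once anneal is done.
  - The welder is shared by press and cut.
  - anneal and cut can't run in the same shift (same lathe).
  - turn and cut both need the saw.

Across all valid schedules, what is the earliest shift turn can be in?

shift 2

Precedence pushes turn to at least shift 2.
turn at shift 2 is achievable: press -> shift 2, bend -> shift 1, cut -> shift 3, turn -> shift 2, anneal -> shift 1.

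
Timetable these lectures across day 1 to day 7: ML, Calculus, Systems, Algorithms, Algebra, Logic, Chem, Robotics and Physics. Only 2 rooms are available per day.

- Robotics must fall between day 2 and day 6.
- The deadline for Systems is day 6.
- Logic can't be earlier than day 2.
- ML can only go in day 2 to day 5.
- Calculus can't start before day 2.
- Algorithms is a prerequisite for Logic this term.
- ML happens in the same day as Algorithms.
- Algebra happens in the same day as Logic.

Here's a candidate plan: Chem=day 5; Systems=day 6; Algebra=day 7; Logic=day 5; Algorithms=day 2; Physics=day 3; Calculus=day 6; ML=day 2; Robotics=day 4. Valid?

Only 2 rooms are available per day — holds.
The deadline for Systems is day 6 — holds.
Logic can't be earlier than day 2 — holds.
Algebra happens in the same day as Logic — violated.
ML happens in the same day as Algorithms — holds.
Algorithms is a prerequisite for Logic this term — holds.
ML can only go in day 2 to day 5 — holds.
Robotics must fall between day 2 and day 6 — holds.
Calculus can't start before day 2 — holds.

No — it violates: Algebra happens in the same day as Logic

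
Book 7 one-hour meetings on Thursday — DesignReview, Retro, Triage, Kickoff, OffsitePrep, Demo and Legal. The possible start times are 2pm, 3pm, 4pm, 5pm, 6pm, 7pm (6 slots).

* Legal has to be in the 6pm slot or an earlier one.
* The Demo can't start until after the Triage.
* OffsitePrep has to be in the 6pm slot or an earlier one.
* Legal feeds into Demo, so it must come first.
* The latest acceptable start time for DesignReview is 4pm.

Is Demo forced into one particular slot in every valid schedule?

No

Demo can be 3pm (e.g. OffsitePrep -> 2pm; Demo -> 3pm; Triage -> 2pm; Kickoff -> 2pm; Retro -> 2pm; Legal -> 2pm; DesignReview -> 2pm) or 4pm (e.g. Demo in 4pm, Retro in 2pm, OffsitePrep in 2pm, Kickoff in 2pm, Triage in 2pm, DesignReview in 2pm, Legal in 2pm).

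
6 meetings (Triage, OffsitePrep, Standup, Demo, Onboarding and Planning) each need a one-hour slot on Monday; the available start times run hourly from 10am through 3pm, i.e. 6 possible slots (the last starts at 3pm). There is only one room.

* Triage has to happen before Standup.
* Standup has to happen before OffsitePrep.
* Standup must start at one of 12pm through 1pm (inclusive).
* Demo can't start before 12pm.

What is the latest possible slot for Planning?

3pm

Planning at 3pm is achievable: Onboarding=11am, Standup=12pm, OffsitePrep=2pm, Planning=3pm, Demo=1pm, Triage=10am.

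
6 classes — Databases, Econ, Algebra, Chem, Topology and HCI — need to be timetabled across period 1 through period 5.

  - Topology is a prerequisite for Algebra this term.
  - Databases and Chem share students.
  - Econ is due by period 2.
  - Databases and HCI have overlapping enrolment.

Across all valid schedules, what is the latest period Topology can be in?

period 4

Downstream work caps Topology at period 4.
Topology at period 4 is achievable: Databases in period 1; Econ in period 1; Algebra in period 5; Topology in period 4; HCI in period 2; Chem in period 2.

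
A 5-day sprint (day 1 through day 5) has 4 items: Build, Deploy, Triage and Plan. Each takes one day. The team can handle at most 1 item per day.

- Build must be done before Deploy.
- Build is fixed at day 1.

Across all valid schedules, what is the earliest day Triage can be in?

Triage at day 2 is achievable: Triage in day 2, Plan in day 4, Deploy in day 3, Build in day 1.
Nothing earlier works — the capacity limit rule out every day before day 2.

day 2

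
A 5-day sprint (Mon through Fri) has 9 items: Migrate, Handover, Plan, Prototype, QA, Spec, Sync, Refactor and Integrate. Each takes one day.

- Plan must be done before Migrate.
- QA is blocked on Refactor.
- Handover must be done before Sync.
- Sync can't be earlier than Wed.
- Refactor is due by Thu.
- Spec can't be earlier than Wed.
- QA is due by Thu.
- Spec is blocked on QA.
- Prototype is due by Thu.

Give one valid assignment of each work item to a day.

Plan -> Mon, Integrate -> Mon, Prototype -> Mon, Refactor -> Mon, Migrate -> Tue, Handover -> Mon, Sync -> Wed, QA -> Tue, Spec -> Wed

Checking: Plan(Mon) before Migrate(Tue); Refactor(Mon) before QA(Tue); QA(Tue) before Spec(Wed); Handover(Mon) before Sync(Wed); Refactor=Mon in [Mon,Thu]; QA=Tue in [Mon,Thu]; Spec=Wed in [Wed,Fri]; Sync=Wed in [Wed,Fri]; Prototype=Mon in [Mon,Thu].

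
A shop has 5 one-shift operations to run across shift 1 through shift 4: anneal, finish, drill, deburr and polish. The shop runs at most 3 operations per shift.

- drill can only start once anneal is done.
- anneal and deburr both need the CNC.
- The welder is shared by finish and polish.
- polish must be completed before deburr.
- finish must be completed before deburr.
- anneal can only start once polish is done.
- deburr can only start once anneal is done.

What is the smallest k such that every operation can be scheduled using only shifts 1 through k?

The precedence chain requires at least 3 distinct shifts.
With at most 3 per shift and 5 operations, at least 2 shifts are needed.
3 works (last occupied shift: shift 3): for example drill=shift 3, anneal=shift 2, deburr=shift 3, finish=shift 2, polish=shift 1.

3 shifts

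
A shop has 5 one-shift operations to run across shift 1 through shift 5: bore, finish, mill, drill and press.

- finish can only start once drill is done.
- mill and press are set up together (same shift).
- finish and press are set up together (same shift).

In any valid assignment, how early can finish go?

Precedence pushes finish to at least shift 2.
finish at shift 2 is achievable: bore -> shift 1, press -> shift 2, drill -> shift 1, finish -> shift 2, mill -> shift 2.

shift 2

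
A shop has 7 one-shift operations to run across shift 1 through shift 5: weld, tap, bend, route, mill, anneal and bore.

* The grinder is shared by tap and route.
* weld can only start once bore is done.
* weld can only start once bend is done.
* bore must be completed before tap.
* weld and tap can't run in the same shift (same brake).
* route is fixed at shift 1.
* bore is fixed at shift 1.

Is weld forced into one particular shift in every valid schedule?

weld can be shift 2 (e.g. bore -> shift 1; tap -> shift 3; route -> shift 1; bend -> shift 1; weld -> shift 2; anneal -> shift 1; mill -> shift 1) or shift 3 (e.g. bend in shift 1, anneal in shift 1, route in shift 1, tap in shift 2, weld in shift 3, bore in shift 1, mill in shift 1).

No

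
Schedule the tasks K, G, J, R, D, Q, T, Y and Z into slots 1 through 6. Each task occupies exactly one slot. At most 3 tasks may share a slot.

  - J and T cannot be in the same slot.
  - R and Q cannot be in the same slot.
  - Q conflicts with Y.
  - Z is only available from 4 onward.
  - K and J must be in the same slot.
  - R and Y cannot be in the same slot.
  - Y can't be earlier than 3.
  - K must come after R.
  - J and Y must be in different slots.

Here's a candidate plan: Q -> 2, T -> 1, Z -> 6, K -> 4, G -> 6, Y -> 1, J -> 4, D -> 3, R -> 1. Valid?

No. R and Y cannot be in the same slot is not satisfied.

At most 3 tasks may share a slot — holds.
J and Y must be in different slots — holds.
Y can't be earlier than 3 — violated.
R and Q cannot be in the same slot — holds.
K and J must be in the same slot — holds.
J and T cannot be in the same slot — holds.
K must come after R — holds.
Z is only available from 4 onward — holds.
Q conflicts with Y — holds.
R and Y cannot be in the same slot — violated.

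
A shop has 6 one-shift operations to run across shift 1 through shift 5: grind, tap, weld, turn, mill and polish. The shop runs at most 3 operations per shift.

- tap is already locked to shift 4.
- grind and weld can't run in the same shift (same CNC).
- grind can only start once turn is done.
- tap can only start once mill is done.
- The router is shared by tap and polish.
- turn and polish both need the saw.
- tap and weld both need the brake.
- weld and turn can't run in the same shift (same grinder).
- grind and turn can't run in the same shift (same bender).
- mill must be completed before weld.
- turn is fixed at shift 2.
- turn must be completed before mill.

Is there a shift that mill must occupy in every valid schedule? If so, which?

shift 3

turn is fixed at shift 2 and must come before mill, so mill is at least shift 3.
tap is fixed at shift 4 and must come after mill, so mill is at most shift 3.
So mill must be shift 3.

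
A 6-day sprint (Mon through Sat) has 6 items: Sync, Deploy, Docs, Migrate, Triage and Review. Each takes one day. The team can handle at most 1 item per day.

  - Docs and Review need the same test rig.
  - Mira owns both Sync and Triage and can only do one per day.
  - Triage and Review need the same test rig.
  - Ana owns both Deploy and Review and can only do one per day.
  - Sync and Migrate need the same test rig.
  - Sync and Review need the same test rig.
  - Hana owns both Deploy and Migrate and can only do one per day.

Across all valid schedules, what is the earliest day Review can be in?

Mon

Review at Mon is achievable: Sync -> Tue, Docs -> Thu, Migrate -> Fri, Review -> Mon, Deploy -> Wed, Triage -> Sat.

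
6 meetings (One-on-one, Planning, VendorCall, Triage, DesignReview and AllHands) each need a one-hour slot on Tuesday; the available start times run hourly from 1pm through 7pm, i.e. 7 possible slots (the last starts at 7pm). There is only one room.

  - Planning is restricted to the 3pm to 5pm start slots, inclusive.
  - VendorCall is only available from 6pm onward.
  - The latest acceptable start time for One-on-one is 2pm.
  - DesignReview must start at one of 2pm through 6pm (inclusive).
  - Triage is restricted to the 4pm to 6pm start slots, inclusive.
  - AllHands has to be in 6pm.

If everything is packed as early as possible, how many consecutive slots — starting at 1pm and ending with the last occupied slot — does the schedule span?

7

With at most 1 per slot and 6 meetings, at least 6 slots are needed.
VendorCall can't be placed before 6pm — that is slot 6 counting from 1pm — so the schedule must run through at least 6 slots.
Could 6 slots be enough, i.e. nothing placed later than 6pm? No: VendorCall's window within 6 slots is {6pm}; AllHands's window within 6 slots is {6pm}; that puts VendorCall and AllHands all in 6pm — more than 1 per slot.
So 6 slots is not enough.
7 works (last occupied slot: 7pm): for example One-on-one=1pm, Planning=3pm, DesignReview=2pm, VendorCall=7pm, Triage=4pm, AllHands=6pm.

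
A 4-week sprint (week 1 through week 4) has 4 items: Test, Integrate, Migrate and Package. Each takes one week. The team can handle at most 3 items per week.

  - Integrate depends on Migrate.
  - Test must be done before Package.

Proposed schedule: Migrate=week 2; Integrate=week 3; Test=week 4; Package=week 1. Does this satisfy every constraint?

No. Test must be done before Package is not satisfied.

Test must be done before Package — violated.
Integrate depends on Migrate — holds.
The team can handle at most 3 items per week — holds.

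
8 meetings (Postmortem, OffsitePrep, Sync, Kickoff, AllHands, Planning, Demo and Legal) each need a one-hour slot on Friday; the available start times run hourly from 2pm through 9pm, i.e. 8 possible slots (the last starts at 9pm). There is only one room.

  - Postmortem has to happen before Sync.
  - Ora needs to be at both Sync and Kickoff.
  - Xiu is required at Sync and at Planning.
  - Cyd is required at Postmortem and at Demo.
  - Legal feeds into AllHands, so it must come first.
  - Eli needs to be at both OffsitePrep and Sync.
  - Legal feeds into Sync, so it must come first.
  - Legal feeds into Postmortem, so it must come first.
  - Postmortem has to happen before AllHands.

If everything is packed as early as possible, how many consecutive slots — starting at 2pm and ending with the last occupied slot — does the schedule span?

8 slots

The precedence chain requires at least 3 distinct slots.
With at most 1 per slot and 8 meetings, at least 8 slots are needed.
8 works (last occupied slot: 9pm): for example Demo in 9pm, AllHands in 5pm, Legal in 2pm, Sync in 4pm, Planning in 8pm, OffsitePrep in 6pm, Kickoff in 7pm, Postmortem in 3pm.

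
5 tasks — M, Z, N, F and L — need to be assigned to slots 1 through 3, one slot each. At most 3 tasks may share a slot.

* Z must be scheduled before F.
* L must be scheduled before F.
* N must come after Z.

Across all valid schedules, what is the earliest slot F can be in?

Precedence pushes F to at least 2.
F at 2 is achievable: M in 1, L in 1, N in 2, F in 2, Z in 1.

2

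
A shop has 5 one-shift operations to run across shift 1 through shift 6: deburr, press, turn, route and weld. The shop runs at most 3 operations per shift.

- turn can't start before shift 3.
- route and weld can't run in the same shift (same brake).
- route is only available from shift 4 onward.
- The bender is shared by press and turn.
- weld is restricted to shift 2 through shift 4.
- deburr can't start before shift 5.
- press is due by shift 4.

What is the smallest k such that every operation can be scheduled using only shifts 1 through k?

With at most 3 per shift and 5 operations, at least 2 shifts are needed.
deburr can't be placed before shift 5, so the schedule must run through at least shift 5.
5 works (last occupied shift: shift 5): for example press=shift 1; route=shift 4; turn=shift 3; deburr=shift 5; weld=shift 2.

5 shifts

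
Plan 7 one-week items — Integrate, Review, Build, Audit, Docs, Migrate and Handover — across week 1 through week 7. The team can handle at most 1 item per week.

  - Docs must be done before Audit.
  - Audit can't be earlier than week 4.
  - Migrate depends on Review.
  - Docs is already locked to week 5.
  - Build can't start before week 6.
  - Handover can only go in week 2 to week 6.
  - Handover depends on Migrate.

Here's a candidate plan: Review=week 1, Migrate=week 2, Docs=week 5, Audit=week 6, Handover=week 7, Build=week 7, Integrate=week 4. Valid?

No. Handover can only go in week 2 to week 6 is not satisfied.

Handover can only go in week 2 to week 6 — violated.
Handover depends on Migrate — holds.
Docs must be done before Audit — holds.
Docs is already locked to week 5 — holds.
Audit can't be earlier than week 4 — holds.
Migrate depends on Review — holds.
Build can't start before week 6 — holds.
The team can handle at most 1 item per week — violated.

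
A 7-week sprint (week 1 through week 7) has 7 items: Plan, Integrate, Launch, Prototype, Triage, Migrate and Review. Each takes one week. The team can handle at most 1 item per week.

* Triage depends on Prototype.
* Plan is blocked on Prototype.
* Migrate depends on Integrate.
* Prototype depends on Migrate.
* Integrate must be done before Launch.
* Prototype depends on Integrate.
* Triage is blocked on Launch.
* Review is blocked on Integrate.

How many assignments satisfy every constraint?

Splitting on Plan: it can be week 4 (3), week 5 (9), week 6 (15), week 7 (15). Listing each branch's schedules as (Integrate, Launch, Prototype, Triage, Migrate, Review) by week number:
Plan=week 4: (1,5,3,6,2,7) (1,5,3,7,2,6) (1,6,3,7,2,5) — 3.
Plan=week 5: (1,2,4,6,3,7) (1,2,4,7,3,6) (1,3,4,6,2,7) (1,3,4,7,2,6) (1,4,3,6,2,7) (1,4,3,7,2,6) (1,6,3,7,2,4) (1,6,4,7,2,3) (1,6,4,7,3,2) — 9.
Plan=week 6: (1,2,4,5,3,7) (1,2,4,7,3,5) (1,2,5,7,3,4) (1,2,5,7,4,3) (1,3,4,5,2,7) (1,3,4,7,2,5) (1,3,5,7,2,4) (1,3,5,7,4,2) (1,4,3,5,2,7) (1,4,3,7,2,5) (1,4,5,7,2,3) (1,4,5,7,3,2) (1,5,3,7,2,4) (1,5,4,7,2,3) (1,5,4,7,3,2) — 15.
Plan=week 7: (1,2,4,5,3,6) (1,2,4,6,3,5) (1,2,5,6,3,4) (1,2,5,6,4,3) (1,3,4,5,2,6) (1,3,4,6,2,5) (1,3,5,6,2,4) (1,3,5,6,4,2) (1,4,3,5,2,6) (1,4,3,6,2,5) (1,4,5,6,2,3) (1,4,5,6,3,2) (1,5,3,6,2,4) (1,5,4,6,2,3) (1,5,4,6,3,2) — 15.
Summing: 3 + 9 + 15 + 15 = 42.

42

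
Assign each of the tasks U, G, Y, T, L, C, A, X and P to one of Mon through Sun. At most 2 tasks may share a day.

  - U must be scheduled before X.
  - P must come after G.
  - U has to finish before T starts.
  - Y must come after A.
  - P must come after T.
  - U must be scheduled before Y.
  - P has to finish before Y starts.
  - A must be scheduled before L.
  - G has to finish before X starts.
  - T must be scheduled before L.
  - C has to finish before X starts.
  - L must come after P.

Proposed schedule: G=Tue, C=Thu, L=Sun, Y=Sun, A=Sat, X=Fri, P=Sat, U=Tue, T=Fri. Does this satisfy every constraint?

Yes

P has to finish before Y starts — holds.
U must be scheduled before X — holds.
At most 2 tasks may share a day — holds.
U has to finish before T starts — holds.
G has to finish before X starts — holds.
T must be scheduled before L — holds.
P must come after G — holds.
P must come after T — holds.
L must come after P — holds.
Y must come after A — holds.
A must be scheduled before L — holds.
C has to finish before X starts — holds.
U must be scheduled before Y — holds.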